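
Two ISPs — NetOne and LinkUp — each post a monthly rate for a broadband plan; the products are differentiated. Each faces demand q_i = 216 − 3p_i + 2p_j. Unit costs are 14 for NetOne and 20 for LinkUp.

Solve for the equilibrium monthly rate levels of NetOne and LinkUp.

65.625, 67.875

NetOne's profit: π = (p_{NetOne} − 14)(216 − 3p_{NetOne} + 2p_{LinkUp}).
∂π/∂p_{NetOne} = 258 − 6p_{NetOne} + 2p_{LinkUp} = 0 ⇒ p_{NetOne} = 43 + (1/3)p_{LinkUp}.
Similarly p_{LinkUp} = 46 + (1/3)p_{NetOne}.
Substituting the second reaction function into the first: p_{NetOne} = 43 + (1/3)(46 + (1/3)p_{NetOne}), which gives (8/9)p_{NetOne} = 175/3 ⇒ p_{NetOne} = 65.625.
Then p_{LinkUp} = 46 + (1/3)·65.625 = 67.875.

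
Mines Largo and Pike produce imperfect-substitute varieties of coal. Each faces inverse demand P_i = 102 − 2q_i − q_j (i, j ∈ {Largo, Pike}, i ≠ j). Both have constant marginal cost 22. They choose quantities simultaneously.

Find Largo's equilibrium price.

Mine Largo's profit: π = q_{Largo}(102 − 2q_{Largo} − q_{Pike}) − 22q_{Largo}.
∂π/∂q_{Largo} = 80 − 4q_{Largo} − q_{Pike} = 0 ⇒ q_{Largo} = 20 − 0.25q_{Pike}.
Setting q_{Largo} = q_{Pike} in the reaction function: q_{Largo} = 20 − 0.25q_{Largo}, so q_{Largo} = 20 / 1.25 = 16.
P_{Largo} = 102 − 2·16 − 16 = 54.

54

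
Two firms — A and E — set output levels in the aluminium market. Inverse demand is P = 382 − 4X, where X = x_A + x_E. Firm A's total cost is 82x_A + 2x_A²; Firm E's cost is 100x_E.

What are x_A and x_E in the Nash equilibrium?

Firm A's profit: π = x_A(382 − 4(x_A + x_E)) − 82x_A − 2x_A².
∂π/∂x_A = 300 − 12x_A − 4x_E = 0, so x_A = 25 − (1/3)x_E.
For E: ∂π/∂x_E = 282 − 8x_E − 4x_A = 0 ⇒ x_E = 35.25 − 0.5x_A.
Substituting the second reaction function into the first: x_A = 25 − (1/3)(35.25 − 0.5x_A), which gives (5/6)x_A = 13.25 ⇒ x_A = 15.9.
Then x_E = 35.25 − 0.5·15.9 = 27.3.

15.9, 27.3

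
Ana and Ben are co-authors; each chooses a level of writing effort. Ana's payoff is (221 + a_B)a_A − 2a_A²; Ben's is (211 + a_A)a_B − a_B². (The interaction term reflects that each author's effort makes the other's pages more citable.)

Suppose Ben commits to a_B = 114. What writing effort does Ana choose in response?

83.75

Expanding Ana's payoff: 221a_A + a_Ba_A − 2a_A².
∂π/∂a_A = 221 + a_B − 4a_A = 0, so a_A = 55.25 + 0.25a_B.
At a_B = 114: a_A = 55.25 + 0.25·114 = 83.75.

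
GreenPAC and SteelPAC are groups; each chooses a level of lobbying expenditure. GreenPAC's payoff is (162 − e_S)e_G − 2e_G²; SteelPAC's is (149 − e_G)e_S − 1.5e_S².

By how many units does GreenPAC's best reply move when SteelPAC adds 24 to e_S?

Expanding GreenPAC's payoff: 162e_G − e_Se_G − 2e_G².
∂π/∂e_G = 162 − e_S − 4e_G = 0, so e_G = 40.5 − 0.25e_S.
The reaction-function slope is −0.25, so a 24-unit rise in e_S moves e_G by −0.25 × 24 = −6. GreenPAC's best response falls — the actions are strategic substitutes.

-6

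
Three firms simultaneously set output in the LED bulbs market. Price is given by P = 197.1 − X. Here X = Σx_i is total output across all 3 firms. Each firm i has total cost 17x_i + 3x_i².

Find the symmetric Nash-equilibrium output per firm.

18.01

A representative firm's profit is π_i = x_i(197.1 − X) − 17x_i − 3x_i², with X = x_i + Σ_{j≠i} x_j.
First-order condition: 180.1 − 8x_i − Σ_{j≠i} x_j = 0.
With identical firms, set every x_j = x: then 180.1 − 8x − 2x = 0, i.e. x = 180.1/10 = 18.01.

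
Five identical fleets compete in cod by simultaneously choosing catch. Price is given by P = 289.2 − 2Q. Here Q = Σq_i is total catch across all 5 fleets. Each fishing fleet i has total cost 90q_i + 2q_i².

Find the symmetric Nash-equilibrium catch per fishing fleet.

A representative fishing fleet's profit is π_i = q_i(289.2 − 2Q) − 90q_i − 2q_i², with Q = q_i + Σ_{j≠i} q_j.
First-order condition: 199.2 − 8q_i − 2Σ_{j≠i} q_j = 0.
In a symmetric equilibrium every fishing fleet chooses the same q, so Σ_{j≠i} q_j = 4q. The condition becomes 199.2 − 16q = 0, giving q = 199.2/16 = 12.45.

12.45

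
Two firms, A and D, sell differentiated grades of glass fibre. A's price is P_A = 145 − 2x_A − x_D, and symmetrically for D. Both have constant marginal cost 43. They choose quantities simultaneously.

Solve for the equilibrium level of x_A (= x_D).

Firm A's profit: π = x_A(145 − 2x_A − x_D) − 43x_A.
∂π/∂x_A = 102 − 4x_A − x_D = 0 ⇒ x_A = 25.5 − 0.25x_D.
By symmetry x_D = x_A; substituting into the reaction function, 1.25x_A = 25.5 and x_A = 20.4.

20.4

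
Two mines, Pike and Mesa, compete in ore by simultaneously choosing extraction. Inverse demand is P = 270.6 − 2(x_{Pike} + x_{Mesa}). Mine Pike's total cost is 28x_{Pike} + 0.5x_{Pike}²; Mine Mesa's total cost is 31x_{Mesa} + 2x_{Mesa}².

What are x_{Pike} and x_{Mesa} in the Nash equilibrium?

Mine Pike's profit: π = x_{Pike}(270.6 − 2(x_{Pike} + x_{Mesa})) − 28x_{Pike} − 0.5x_{Pike}².
∂π/∂x_{Pike} = 242.6 − 5x_{Pike} − 2x_{Mesa} = 0, so x_{Pike} = 48.52 − 0.4x_{Mesa}.
For Mesa: ∂π/∂x_{Mesa} = 239.6 − 8x_{Mesa} − 2x_{Pike} = 0 ⇒ x_{Mesa} = 29.95 − 0.25x_{Pike}.
Substituting the second reaction function into the first: x_{Pike} = 48.52 − 0.4(29.95 − 0.25x_{Pike}), which gives 0.9x_{Pike} = 36.54 ⇒ x_{Pike} = 40.6.
Then x_{Mesa} = 29.95 − 0.25·40.6 = 19.8.

40.6, 19.8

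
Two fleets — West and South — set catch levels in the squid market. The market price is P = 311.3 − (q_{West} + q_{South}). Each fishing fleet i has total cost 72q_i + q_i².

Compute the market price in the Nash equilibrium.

Fishing fleet West's profit: π = q_{West}(311.3 − (q_{West} + q_{South})) − 72q_{West} − q_{West}².
∂π/∂q_{West} = 239.3 − 4q_{West} − q_{South} = 0, so q_{West} = 59.825 − 0.25q_{South}.
By symmetry q_{South} = q_{West}; substituting into the reaction function, 1.25q_{West} = 59.825 and q_{West} = 47.86.
Equilibrium price: P = 311.3 − 95.72 = 215.58.

215.58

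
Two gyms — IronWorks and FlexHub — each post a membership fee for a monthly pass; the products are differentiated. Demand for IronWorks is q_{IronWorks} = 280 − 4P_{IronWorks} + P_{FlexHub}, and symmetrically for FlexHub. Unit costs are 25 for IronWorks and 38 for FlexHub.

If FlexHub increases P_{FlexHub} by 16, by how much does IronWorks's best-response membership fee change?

2

IronWorks's profit: π = (P_{IronWorks} − 25)(280 − 4P_{IronWorks} + P_{FlexHub}).
∂π/∂P_{IronWorks} = 380 − 8P_{IronWorks} + P_{FlexHub} = 0 ⇒ P_{IronWorks} = 47.5 + 0.125P_{FlexHub}.
The reaction-function slope is 0.125, so a 16-unit rise in P_{FlexHub} moves P_{IronWorks} by 0.125 × 16 = 2. IronWorks's best response rises — the actions are strategic complements.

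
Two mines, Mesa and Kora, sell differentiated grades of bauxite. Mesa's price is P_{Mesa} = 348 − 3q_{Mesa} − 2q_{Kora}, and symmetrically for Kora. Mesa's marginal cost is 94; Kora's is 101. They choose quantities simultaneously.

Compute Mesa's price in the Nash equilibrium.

190.5625

Mine Mesa's profit: π = q_{Mesa}(348 − 3q_{Mesa} − 2q_{Kora}) − 94q_{Mesa}.
∂π/∂q_{Mesa} = 254 − 6q_{Mesa} − 2q_{Kora} = 0 ⇒ q_{Mesa} = 127/3 − (1/3)q_{Kora}.
Similarly q_{Kora} = 247/6 − (1/3)q_{Mesa}.
Plugging q_{Kora} into Mesa's best response: q_{Mesa} = 127/3 − (1/3)(247/6 − (1/3)q_{Mesa}) ⇒ (8/9)q_{Mesa} = 515/18, so q_{Mesa} = 32.1875.
Then q_{Kora} = 247/6 − (1/3)·32.1875 = 30.4375.
P_{Mesa} = 348 − 3·32.1875 − 2·30.4375 = 190.5625.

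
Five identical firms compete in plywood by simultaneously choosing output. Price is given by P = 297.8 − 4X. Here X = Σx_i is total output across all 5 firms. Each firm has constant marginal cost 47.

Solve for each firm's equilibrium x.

A representative firm's profit is π_i = x_i(297.8 − 4X) − 47x_i, with X = x_i + Σ_{j≠i} x_j.
First-order condition: 250.8 − 8x_i − 4Σ_{j≠i} x_j = 0.
Imposing symmetry (x_j = x for all j) turns Σ_{j≠i} x_j into 4x, so 250.8 = 24x and x = 10.45.

10.45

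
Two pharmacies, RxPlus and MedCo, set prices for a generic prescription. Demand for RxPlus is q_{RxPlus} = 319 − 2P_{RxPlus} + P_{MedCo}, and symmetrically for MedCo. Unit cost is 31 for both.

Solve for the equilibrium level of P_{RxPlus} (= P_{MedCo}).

RxPlus's profit: π = (P_{RxPlus} − 31)(319 − 2P_{RxPlus} + P_{MedCo}).
∂π/∂P_{RxPlus} = 381 − 4P_{RxPlus} + P_{MedCo} = 0 ⇒ P_{RxPlus} = 95.25 + 0.25P_{MedCo}.
The game is symmetric, so in equilibrium P_{MedCo} = P_{RxPlus}: the reaction function gives 0.75P_{RxPlus} = 95.25, hence P_{RxPlus} = 127.

127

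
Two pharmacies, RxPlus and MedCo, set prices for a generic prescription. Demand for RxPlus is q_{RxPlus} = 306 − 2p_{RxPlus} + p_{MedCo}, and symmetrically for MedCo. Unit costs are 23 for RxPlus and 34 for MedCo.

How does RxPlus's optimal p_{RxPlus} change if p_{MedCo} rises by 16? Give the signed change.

4

RxPlus's profit: π = (p_{RxPlus} − 23)(306 − 2p_{RxPlus} + p_{MedCo}).
∂π/∂p_{RxPlus} = 352 − 4p_{RxPlus} + p_{MedCo} = 0 ⇒ p_{RxPlus} = 88 + 0.25p_{MedCo}.
The reaction-function slope is 0.25, so a 16-unit rise in p_{MedCo} moves p_{RxPlus} by 0.25 × 16 = 4. RxPlus's best response rises — the actions are strategic complements.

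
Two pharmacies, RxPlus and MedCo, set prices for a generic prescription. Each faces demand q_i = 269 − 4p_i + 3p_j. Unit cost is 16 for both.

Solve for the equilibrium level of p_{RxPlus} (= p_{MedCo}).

RxPlus's profit: π = (p_{RxPlus} − 16)(269 − 4p_{RxPlus} + 3p_{MedCo}).
∂π/∂p_{RxPlus} = 333 − 8p_{RxPlus} + 3p_{MedCo} = 0 ⇒ p_{RxPlus} = 41.625 + 0.375p_{MedCo}.
Setting p_{RxPlus} = p_{MedCo} in the reaction function: p_{RxPlus} = 41.625 + 0.375p_{RxPlus}, so p_{RxPlus} = 41.625 / 0.625 = 66.6.

66.6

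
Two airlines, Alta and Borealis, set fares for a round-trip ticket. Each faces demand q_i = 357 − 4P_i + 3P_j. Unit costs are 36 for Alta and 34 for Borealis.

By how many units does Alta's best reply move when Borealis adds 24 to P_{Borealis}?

Alta's profit: π = (P_{Alta} − 36)(357 − 4P_{Alta} + 3P_{Borealis}).
∂π/∂P_{Alta} = 501 − 8P_{Alta} + 3P_{Borealis} = 0 ⇒ P_{Alta} = 62.625 + 0.375P_{Borealis}.
The reaction-function slope is 0.375, so a 24-unit rise in P_{Borealis} moves P_{Alta} by 0.375 × 24 = 9. Alta's best response rises — the actions are strategic complements.

9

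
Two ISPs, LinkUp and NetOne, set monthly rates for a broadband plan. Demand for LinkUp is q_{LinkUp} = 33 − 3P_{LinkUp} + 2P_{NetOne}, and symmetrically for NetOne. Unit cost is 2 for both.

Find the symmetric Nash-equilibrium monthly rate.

9.75

LinkUp's profit: π = (P_{LinkUp} − 2)(33 − 3P_{LinkUp} + 2P_{NetOne}).
∂π/∂P_{LinkUp} = 39 − 6P_{LinkUp} + 2P_{NetOne} = 0 ⇒ P_{LinkUp} = 6.5 + (1/3)P_{NetOne}.
By symmetry P_{NetOne} = P_{LinkUp}; substituting into the reaction function, (2/3)P_{LinkUp} = 6.5 and P_{LinkUp} = 9.75.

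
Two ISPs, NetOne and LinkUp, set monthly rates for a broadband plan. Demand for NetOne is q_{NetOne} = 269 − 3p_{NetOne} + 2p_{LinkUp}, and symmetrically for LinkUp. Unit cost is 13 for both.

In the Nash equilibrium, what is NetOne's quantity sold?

NetOne's profit: π = (p_{NetOne} − 13)(269 − 3p_{NetOne} + 2p_{LinkUp}).
∂π/∂p_{NetOne} = 308 − 6p_{NetOne} + 2p_{LinkUp} = 0 ⇒ p_{NetOne} = 154/3 + (1/3)p_{LinkUp}.
Setting p_{NetOne} = p_{LinkUp} in the reaction function: p_{NetOne} = 154/3 + (1/3)p_{NetOne}, so p_{NetOne} = (154/3) / (2/3) = 77.
q_{NetOne} = 269 − 3·77 + 2·77 = 192.

192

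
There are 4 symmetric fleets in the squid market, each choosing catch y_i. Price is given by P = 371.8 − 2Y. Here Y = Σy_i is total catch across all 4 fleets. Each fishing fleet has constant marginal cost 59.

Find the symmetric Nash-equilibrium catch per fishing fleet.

A representative fishing fleet's profit is π_i = y_i(371.8 − 2Y) − 59y_i, with Y = y_i + Σ_{j≠i} y_j.
First-order condition: 312.8 − 4y_i − 2Σ_{j≠i} y_j = 0.
Imposing symmetry (y_j = y for all j) turns Σ_{j≠i} y_j into 3y, so 312.8 = 10y and y = 31.28.

31.28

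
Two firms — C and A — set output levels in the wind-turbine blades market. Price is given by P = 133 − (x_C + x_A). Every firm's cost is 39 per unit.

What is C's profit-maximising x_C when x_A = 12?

41

Firm C's profit: π = x_C(133 − (x_C + x_A)) − 39x_C.
∂π/∂x_C = 94 − 2x_C − x_A = 0, so x_C = 47 − 0.5x_A.
At x_A = 12: x_C = 47 − 0.5·12 = 41.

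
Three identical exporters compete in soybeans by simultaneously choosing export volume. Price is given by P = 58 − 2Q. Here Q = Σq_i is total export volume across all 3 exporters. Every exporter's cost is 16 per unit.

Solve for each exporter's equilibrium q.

5.25

A representative exporter's profit is π_i = q_i(58 − 2Q) − 16q_i, with Q = q_i + Σ_{j≠i} q_j.
First-order condition: 42 − 4q_i − 2Σ_{j≠i} q_j = 0.
With identical exporters, set every q_j = q: then 42 − 4q − 4q = 0, i.e. q = 42/8 = 5.25.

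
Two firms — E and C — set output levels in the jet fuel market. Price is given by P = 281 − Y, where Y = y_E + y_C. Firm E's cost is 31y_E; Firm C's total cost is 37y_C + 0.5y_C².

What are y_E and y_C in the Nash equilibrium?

101.2, 47.6

Firm E's profit: π = y_E(281 − (y_E + y_C)) − 31y_E.
∂π/∂y_E = 250 − 2y_E − y_C = 0, so y_E = 125 − 0.5y_C.
For C: ∂π/∂y_C = 244 − 3y_C − y_E = 0 ⇒ y_C = 244/3 − (1/3)y_E.
Substituting the second reaction function into the first: y_E = 125 − 0.5(244/3 − (1/3)y_E), which gives (5/6)y_E = 253/3 ⇒ y_E = 101.2.
Then y_C = 244/3 − (1/3)·101.2 = 47.6.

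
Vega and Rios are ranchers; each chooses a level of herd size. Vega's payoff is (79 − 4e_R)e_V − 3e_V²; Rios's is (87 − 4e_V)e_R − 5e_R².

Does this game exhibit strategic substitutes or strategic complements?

strategic substitutes

Expanding Vega's payoff: 79e_V − 4e_Re_V − 3e_V².
∂π/∂e_V = 79 − 4e_R − 6e_V = 0, so e_V = 79/6 − (2/3)e_R.
The best-response slope de_V/de_R = −2/3 < 0: the reaction function is downward-sloping, so the choices are strategic substitutes.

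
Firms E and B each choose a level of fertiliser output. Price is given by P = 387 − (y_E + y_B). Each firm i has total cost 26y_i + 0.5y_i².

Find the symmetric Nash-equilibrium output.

Firm E's profit: π = y_E(387 − (y_E + y_B)) − 26y_E − 0.5y_E².
∂π/∂y_E = 361 − 3y_E − y_B = 0, so y_E = 361/3 − (1/3)y_B.
By symmetry y_B = y_E; substituting into the reaction function, (4/3)y_E = 361/3 and y_E = 90.25.

90.25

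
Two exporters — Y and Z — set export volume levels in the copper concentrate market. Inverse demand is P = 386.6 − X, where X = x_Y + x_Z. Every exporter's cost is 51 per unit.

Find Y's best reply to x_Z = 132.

101.8

Exporter Y's profit: π = x_Y(386.6 − (x_Y + x_Z)) − 51x_Y.
∂π/∂x_Y = 335.6 − 2x_Y − x_Z = 0, so x_Y = 167.8 − 0.5x_Z.
At x_Z = 132: x_Y = 167.8 − 0.5·132 = 101.8.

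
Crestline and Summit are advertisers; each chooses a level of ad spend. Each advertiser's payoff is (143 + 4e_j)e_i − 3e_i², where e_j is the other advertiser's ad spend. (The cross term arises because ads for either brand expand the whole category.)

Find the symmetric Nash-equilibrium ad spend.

Crestline's payoff is (143 + 4e_S)e_C − 3e_C².
∂π/∂e_C = 143 + 4e_S − 6e_C = 0, so e_C = 143/6 + (2/3)e_S.
The game is symmetric, so in equilibrium e_S = e_C: the reaction function gives (1/3)e_C = 143/6, hence e_C = 71.5.

71.5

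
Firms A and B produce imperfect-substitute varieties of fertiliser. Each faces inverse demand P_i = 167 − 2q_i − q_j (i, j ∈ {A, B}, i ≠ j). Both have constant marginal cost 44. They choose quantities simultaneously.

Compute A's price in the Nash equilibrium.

93.2

Firm A's profit: π = q_A(167 − 2q_A − q_B) − 44q_A.
∂π/∂q_A = 123 − 4q_A − q_B = 0 ⇒ q_A = 30.75 − 0.25q_B.
By symmetry q_B = q_A; substituting into the reaction function, 1.25q_A = 30.75 and q_A = 24.6.
P_A = 167 − 2·24.6 − 24.6 = 93.2.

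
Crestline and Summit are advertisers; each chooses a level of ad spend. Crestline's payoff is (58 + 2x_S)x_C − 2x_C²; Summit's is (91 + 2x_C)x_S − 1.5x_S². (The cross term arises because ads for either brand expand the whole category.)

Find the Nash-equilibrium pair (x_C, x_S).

Expanding Crestline's payoff: 58x_C + 2x_Sx_C − 2x_C².
∂π/∂x_C = 58 + 2x_S − 4x_C = 0, so x_C = 14.5 + 0.5x_S.
Likewise for Summit: x_S = 91/3 + (2/3)x_C.
Plugging x_S into Crestline's best response: x_C = 14.5 + 0.5(91/3 + (2/3)x_C) ⇒ (2/3)x_C = 89/3, so x_C = 44.5.
Then x_S = 91/3 + (2/3)·44.5 = 60.

44.5, 60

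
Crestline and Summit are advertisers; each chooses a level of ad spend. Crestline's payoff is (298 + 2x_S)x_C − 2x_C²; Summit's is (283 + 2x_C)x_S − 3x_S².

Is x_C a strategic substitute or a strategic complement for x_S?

strategic complements

Expanding Crestline's payoff: 298x_C + 2x_Sx_C − 2x_C².
∂π/∂x_C = 298 + 2x_S − 4x_C = 0, so x_C = 74.5 + 0.5x_S.
The best-response slope dx_C/dx_S = 0.5 > 0: the reaction function is upward-sloping, so the choices are strategic complements.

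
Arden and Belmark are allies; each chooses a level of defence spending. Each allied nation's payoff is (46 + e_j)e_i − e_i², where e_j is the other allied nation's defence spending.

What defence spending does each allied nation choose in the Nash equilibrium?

46

Arden's payoff is (46 + e_B)e_A − e_A².
∂π/∂e_A = 46 + e_B − 2e_A = 0, so e_A = 23 + 0.5e_B.
By symmetry e_B = e_A; substituting into the reaction function, 0.5e_A = 23 and e_A = 46.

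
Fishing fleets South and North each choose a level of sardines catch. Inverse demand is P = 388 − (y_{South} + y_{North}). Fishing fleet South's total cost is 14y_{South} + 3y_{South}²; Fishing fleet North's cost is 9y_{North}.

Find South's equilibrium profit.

Fishing fleet South's profit: π = y_{South}(388 − (y_{South} + y_{North})) − 14y_{South} − 3y_{South}².
∂π/∂y_{South} = 374 − 8y_{South} − y_{North} = 0, so y_{South} = 46.75 − 0.125y_{North}.
For North: ∂π/∂y_{North} = 379 − 2y_{North} − y_{South} = 0 ⇒ y_{North} = 189.5 − 0.5y_{South}.
Plugging y_{North} into South's best response: y_{South} = 46.75 − 0.125(189.5 − 0.5y_{South}) ⇒ 0.9375y_{South} = 23.0625, so y_{South} = 24.6.
Then y_{North} = 189.5 − 0.5·24.6 = 177.2.
Price P = 388 − 201.8 = 186.2.
South's profit: (186.2 − 14)·24.6 − 3(24.6)² = 2420.64.

2420.64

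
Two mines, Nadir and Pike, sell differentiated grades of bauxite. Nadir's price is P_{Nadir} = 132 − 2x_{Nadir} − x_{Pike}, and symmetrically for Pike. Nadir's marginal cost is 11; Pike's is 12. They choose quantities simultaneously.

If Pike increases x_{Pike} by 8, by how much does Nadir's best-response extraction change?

-2

Mine Nadir's profit: π = x_{Nadir}(132 − 2x_{Nadir} − x_{Pike}) − 11x_{Nadir}.
∂π/∂x_{Nadir} = 121 − 4x_{Nadir} − x_{Pike} = 0 ⇒ x_{Nadir} = 30.25 − 0.25x_{Pike}.
The reaction-function slope is −0.25, so an 8-unit rise in x_{Pike} moves x_{Nadir} by −0.25 × 8 = −2. Nadir's best response falls — the actions are strategic substitutes.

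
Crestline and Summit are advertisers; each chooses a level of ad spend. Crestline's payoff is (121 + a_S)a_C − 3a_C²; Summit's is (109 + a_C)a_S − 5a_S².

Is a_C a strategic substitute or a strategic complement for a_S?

strategic complements

Expanding Crestline's payoff: 121a_C + a_Sa_C − 3a_C².
∂π/∂a_C = 121 + a_S − 6a_C = 0, so a_C = 121/6 + (1/6)a_S.
The best-response slope da_C/da_S = 1/6 > 0: the reaction function is upward-sloping, so the choices are strategic complements.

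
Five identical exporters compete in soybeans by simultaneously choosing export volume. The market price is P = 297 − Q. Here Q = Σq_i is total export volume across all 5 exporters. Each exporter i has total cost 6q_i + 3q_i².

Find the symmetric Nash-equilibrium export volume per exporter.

A representative exporter's profit is π_i = q_i(297 − Q) − 6q_i − 3q_i², with Q = q_i + Σ_{j≠i} q_j.
First-order condition: 291 − 8q_i − Σ_{j≠i} q_j = 0.
With identical exporters, set every q_j = q: then 291 − 8q − 4q = 0, i.e. q = 291/12 = 24.25.

24.25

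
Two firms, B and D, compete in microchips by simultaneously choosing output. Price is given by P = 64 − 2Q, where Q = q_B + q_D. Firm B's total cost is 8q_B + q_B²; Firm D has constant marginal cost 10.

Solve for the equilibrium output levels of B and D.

Firm B's profit: π = q_B(64 − 2(q_B + q_D)) − 8q_B − q_B².
∂π/∂q_B = 56 − 6q_B − 2q_D = 0, so q_B = 28/3 − (1/3)q_D.
For D: ∂π/∂q_D = 54 − 4q_D − 2q_B = 0 ⇒ q_D = 13.5 − 0.5q_B.
Solving the two reaction functions simultaneously: (1 − (−1/3)(−0.5))q_B = 28/3 − (1/3)·13.5, so (5/6)q_B = 29/6 and q_B = 5.8.
Then q_D = 13.5 − 0.5·5.8 = 10.6.

5.8, 10.6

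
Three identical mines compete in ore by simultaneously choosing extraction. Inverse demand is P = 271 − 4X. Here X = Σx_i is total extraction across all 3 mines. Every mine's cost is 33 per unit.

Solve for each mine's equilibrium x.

A representative mine's profit is π_i = x_i(271 − 4X) − 33x_i, with X = x_i + Σ_{j≠i} x_j.
First-order condition: 238 − 8x_i − 4Σ_{j≠i} x_j = 0.
In a symmetric equilibrium every mine chooses the same x, so Σ_{j≠i} x_j = 2x. The condition becomes 238 − 16x = 0, giving x = 238/16 = 14.875.

14.875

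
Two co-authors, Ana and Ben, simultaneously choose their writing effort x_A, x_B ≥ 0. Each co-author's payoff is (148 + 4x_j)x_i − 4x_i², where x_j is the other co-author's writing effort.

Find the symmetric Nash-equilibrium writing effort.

Ana's payoff is (148 + 4x_B)x_A − 4x_A².
∂π/∂x_A = 148 + 4x_B − 8x_A = 0, so x_A = 18.5 + 0.5x_B.
Setting x_A = x_B in the reaction function: x_A = 18.5 + 0.5x_A, so x_A = 18.5 / 0.5 = 37.

37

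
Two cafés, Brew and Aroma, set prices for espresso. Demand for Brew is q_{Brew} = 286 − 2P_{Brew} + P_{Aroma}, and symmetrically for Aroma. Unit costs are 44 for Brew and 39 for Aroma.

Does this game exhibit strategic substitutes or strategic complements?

Brew's profit: π = (P_{Brew} − 44)(286 − 2P_{Brew} + P_{Aroma}).
∂π/∂P_{Brew} = 374 − 4P_{Brew} + P_{Aroma} = 0 ⇒ P_{Brew} = 93.5 + 0.25P_{Aroma}.
The best-response slope dP_{Brew}/dP_{Aroma} = 0.25 > 0: the reaction function is upward-sloping, so the choices are strategic complements.

strategic complements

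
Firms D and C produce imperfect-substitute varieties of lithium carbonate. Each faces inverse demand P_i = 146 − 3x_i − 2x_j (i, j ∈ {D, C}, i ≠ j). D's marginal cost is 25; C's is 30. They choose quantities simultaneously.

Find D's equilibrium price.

71.3125

Firm D's profit: π = x_D(146 − 3x_D − 2x_C) − 25x_D.
∂π/∂x_D = 121 − 6x_D − 2x_C = 0 ⇒ x_D = 121/6 − (1/3)x_C.
Similarly x_C = 58/3 − (1/3)x_D.
Plugging x_C into D's best response: x_D = 121/6 − (1/3)(58/3 − (1/3)x_D) ⇒ (8/9)x_D = 247/18, so x_D = 15.4375.
Then x_C = 58/3 − (1/3)·15.4375 = 14.1875.
P_D = 146 − 3·15.4375 − 2·14.1875 = 71.3125.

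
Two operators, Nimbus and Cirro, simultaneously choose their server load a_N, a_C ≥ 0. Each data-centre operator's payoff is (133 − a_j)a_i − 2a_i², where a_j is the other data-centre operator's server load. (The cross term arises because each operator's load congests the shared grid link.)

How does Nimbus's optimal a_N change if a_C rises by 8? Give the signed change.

-2

Nimbus's payoff is (133 − a_C)a_N − 2a_N².
∂π/∂a_N = 133 − a_C − 4a_N = 0, so a_N = 33.25 − 0.25a_C.
The reaction-function slope is −0.25, so an 8-unit rise in a_C moves a_N by −0.25 × 8 = −2. Nimbus's best response falls — the actions are strategic substitutes.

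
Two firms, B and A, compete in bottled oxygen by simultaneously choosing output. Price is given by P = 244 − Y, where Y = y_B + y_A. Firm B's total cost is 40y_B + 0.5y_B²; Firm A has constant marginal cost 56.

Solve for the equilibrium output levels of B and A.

Firm B's profit: π = y_B(244 − (y_B + y_A)) − 40y_B − 0.5y_B².
∂π/∂y_B = 204 − 3y_B − y_A = 0, so y_B = 68 − (1/3)y_A.
For A: ∂π/∂y_A = 188 − 2y_A − y_B = 0 ⇒ y_A = 94 − 0.5y_B.
Solving the two reaction functions simultaneously: (1 − (−1/3)(−0.5))y_B = 68 − (1/3)·94, so (5/6)y_B = 110/3 and y_B = 44.
Then y_A = 94 − 0.5·44 = 72.

44, 72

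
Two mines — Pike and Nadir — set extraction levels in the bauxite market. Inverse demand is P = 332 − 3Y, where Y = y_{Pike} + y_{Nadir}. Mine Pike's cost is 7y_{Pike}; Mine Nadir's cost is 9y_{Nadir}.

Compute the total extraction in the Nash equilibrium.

72

Mine Pike's profit: π = y_{Pike}(332 − 3(y_{Pike} + y_{Nadir})) − 7y_{Pike}.
∂π/∂y_{Pike} = 325 − 6y_{Pike} − 3y_{Nadir} = 0, so y_{Pike} = 325/6 − 0.5y_{Nadir}.
By the same steps for Nadir: y_{Nadir} = 323/6 − 0.5y_{Pike}.
Solving the two reaction functions simultaneously: (1 − (−0.5)(−0.5))y_{Pike} = 325/6 − 0.5·(323/6), so 0.75y_{Pike} = 27.25 and y_{Pike} = 109/3.
Then y_{Nadir} = 323/6 − 0.5·(109/3) = 107/3.
Total extraction: 109/3 + 107/3 = 72.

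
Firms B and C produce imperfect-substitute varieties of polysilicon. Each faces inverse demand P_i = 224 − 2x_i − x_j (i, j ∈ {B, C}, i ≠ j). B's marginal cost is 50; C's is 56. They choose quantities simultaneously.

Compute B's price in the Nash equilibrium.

120.4

Firm B's profit: π = x_B(224 − 2x_B − x_C) − 50x_B.
∂π/∂x_B = 174 − 4x_B − x_C = 0 ⇒ x_B = 43.5 − 0.25x_C.
Similarly x_C = 42 − 0.25x_B.
Solving the two reaction functions simultaneously: (1 − (−0.25)(−0.25))x_B = 43.5 − 0.25·42, so 0.9375x_B = 33 and x_B = 35.2.
Then x_C = 42 − 0.25·35.2 = 33.2.
P_B = 224 − 2·35.2 − 33.2 = 120.4.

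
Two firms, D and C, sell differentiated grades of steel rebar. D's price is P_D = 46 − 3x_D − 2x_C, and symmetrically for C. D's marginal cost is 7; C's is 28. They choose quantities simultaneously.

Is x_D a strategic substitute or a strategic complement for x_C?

Firm D's profit: π = x_D(46 − 3x_D − 2x_C) − 7x_D.
∂π/∂x_D = 39 − 6x_D − 2x_C = 0 ⇒ x_D = 6.5 − (1/3)x_C.
The best-response slope dx_D/dx_C = −1/3 < 0: the reaction function is downward-sloping, so the choices are strategic substitutes.

strategic substitutes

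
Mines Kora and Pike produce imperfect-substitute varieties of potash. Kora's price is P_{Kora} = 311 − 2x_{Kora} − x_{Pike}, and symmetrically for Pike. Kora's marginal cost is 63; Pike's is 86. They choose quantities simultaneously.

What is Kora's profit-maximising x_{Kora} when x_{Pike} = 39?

52.25

Mine Kora's profit: π = x_{Kora}(311 − 2x_{Kora} − x_{Pike}) − 63x_{Kora}.
∂π/∂x_{Kora} = 248 − 4x_{Kora} − x_{Pike} = 0 ⇒ x_{Kora} = 62 − 0.25x_{Pike}.
At x_{Pike} = 39: x_{Kora} = 62 − 0.25·39 = 52.25.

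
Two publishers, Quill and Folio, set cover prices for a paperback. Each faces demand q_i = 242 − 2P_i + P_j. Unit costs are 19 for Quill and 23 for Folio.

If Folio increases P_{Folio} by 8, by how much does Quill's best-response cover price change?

Quill's profit: π = (P_{Quill} − 19)(242 − 2P_{Quill} + P_{Folio}).
∂π/∂P_{Quill} = 280 − 4P_{Quill} + P_{Folio} = 0 ⇒ P_{Quill} = 70 + 0.25P_{Folio}.
The reaction-function slope is 0.25, so an 8-unit rise in P_{Folio} moves P_{Quill} by 0.25 × 8 = 2. Quill's best response rises — the actions are strategic complements.

2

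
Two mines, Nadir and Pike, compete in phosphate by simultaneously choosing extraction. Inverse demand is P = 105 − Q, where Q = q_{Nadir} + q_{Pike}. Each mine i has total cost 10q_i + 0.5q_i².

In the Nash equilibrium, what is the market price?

57.5

Mine Nadir's profit: π = q_{Nadir}(105 − (q_{Nadir} + q_{Pike})) − 10q_{Nadir} − 0.5q_{Nadir}².
∂π/∂q_{Nadir} = 95 − 3q_{Nadir} − q_{Pike} = 0, so q_{Nadir} = 95/3 − (1/3)q_{Pike}.
Setting q_{Nadir} = q_{Pike} in the reaction function: q_{Nadir} = 95/3 − (1/3)q_{Nadir}, so q_{Nadir} = (95/3) / (4/3) = 23.75.
Equilibrium price: P = 105 − 47.5 = 57.5.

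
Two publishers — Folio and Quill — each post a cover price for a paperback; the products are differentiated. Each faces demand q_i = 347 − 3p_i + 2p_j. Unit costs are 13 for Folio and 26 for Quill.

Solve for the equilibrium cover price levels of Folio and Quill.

98.9375, 103.8125

Folio's profit: π = (p_{Folio} − 13)(347 − 3p_{Folio} + 2p_{Quill}).
∂π/∂p_{Folio} = 386 − 6p_{Folio} + 2p_{Quill} = 0 ⇒ p_{Folio} = 193/3 + (1/3)p_{Quill}.
Similarly p_{Quill} = 425/6 + (1/3)p_{Folio}.
Solving the two reaction functions simultaneously: (1 − (1/3)(1/3))p_{Folio} = 193/3 + (1/3)·(425/6), so (8/9)p_{Folio} = 1583/18 and p_{Folio} = 98.9375.
Then p_{Quill} = 425/6 + (1/3)·98.9375 = 103.8125.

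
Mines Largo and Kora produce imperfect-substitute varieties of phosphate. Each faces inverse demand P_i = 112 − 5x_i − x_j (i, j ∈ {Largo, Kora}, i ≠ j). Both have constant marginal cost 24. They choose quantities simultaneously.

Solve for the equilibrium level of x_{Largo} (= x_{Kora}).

Mine Largo's profit: π = x_{Largo}(112 − 5x_{Largo} − x_{Kora}) − 24x_{Largo}.
∂π/∂x_{Largo} = 88 − 10x_{Largo} − x_{Kora} = 0 ⇒ x_{Largo} = 8.8 − 0.1x_{Kora}.
The game is symmetric, so in equilibrium x_{Kora} = x_{Largo}: the reaction function gives 1.1x_{Largo} = 8.8, hence x_{Largo} = 8.

8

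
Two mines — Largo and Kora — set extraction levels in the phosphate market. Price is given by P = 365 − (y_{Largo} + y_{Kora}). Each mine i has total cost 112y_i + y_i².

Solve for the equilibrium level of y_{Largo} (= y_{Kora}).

50.6

Mine Largo's profit: π = y_{Largo}(365 − (y_{Largo} + y_{Kora})) − 112y_{Largo} − y_{Largo}².
∂π/∂y_{Largo} = 253 − 4y_{Largo} − y_{Kora} = 0, so y_{Largo} = 63.25 − 0.25y_{Kora}.
The game is symmetric, so in equilibrium y_{Kora} = y_{Largo}: the reaction function gives 1.25y_{Largo} = 63.25, hence y_{Largo} = 50.6.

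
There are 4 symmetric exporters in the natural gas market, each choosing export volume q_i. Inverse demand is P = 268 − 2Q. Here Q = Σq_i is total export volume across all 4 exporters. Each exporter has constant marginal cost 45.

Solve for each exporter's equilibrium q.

A representative exporter's profit is π_i = q_i(268 − 2Q) − 45q_i, with Q = q_i + Σ_{j≠i} q_j.
First-order condition: 223 − 4q_i − 2Σ_{j≠i} q_j = 0.
In a symmetric equilibrium every exporter chooses the same q, so Σ_{j≠i} q_j = 3q. The condition becomes 223 − 10q = 0, giving q = 223/10 = 22.3.

22.3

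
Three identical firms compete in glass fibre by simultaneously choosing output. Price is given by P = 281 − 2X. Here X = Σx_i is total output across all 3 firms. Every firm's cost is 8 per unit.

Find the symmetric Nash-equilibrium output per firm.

A representative firm's profit is π_i = x_i(281 − 2X) − 8x_i, with X = x_i + Σ_{j≠i} x_j.
First-order condition: 273 − 4x_i − 2Σ_{j≠i} x_j = 0.
Imposing symmetry (x_j = x for all j) turns Σ_{j≠i} x_j into 2x, so 273 = 8x and x = 34.125.

34.125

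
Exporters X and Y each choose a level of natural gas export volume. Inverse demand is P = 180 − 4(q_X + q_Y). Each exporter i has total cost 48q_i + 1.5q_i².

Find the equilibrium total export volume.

17.6

Exporter X's profit: π = q_X(180 − 4(q_X + q_Y)) − 48q_X − 1.5q_X².
∂π/∂q_X = 132 − 11q_X − 4q_Y = 0, so q_X = 12 − (4/11)q_Y.
The game is symmetric, so in equilibrium q_Y = q_X: the reaction function gives (15/11)q_X = 12, hence q_X = 8.8.
Total export volume: 8.8 + 8.8 = 17.6.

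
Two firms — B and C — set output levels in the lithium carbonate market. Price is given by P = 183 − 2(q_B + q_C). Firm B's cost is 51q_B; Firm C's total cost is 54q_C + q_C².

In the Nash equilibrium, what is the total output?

Firm B's profit: π = q_B(183 − 2(q_B + q_C)) − 51q_B.
∂π/∂q_B = 132 − 4q_B − 2q_C = 0, so q_B = 33 − 0.5q_C.
For C: ∂π/∂q_C = 129 − 6q_C − 2q_B = 0 ⇒ q_C = 21.5 − (1/3)q_B.
Substituting the second reaction function into the first: q_B = 33 − 0.5(21.5 − (1/3)q_B), which gives (5/6)q_B = 22.25 ⇒ q_B = 26.7.
Then q_C = 21.5 − (1/3)·26.7 = 12.6.
Total output: 26.7 + 12.6 = 39.3.

39.3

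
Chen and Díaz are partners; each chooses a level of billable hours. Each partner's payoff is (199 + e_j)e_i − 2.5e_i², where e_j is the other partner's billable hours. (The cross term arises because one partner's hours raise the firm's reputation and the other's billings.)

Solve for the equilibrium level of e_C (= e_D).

Chen's payoff is (199 + e_D)e_C − 2.5e_C².
∂π/∂e_C = 199 + e_D − 5e_C = 0, so e_C = 39.8 + 0.2e_D.
By symmetry e_D = e_C; substituting into the reaction function, 0.8e_C = 39.8 and e_C = 49.75.

49.75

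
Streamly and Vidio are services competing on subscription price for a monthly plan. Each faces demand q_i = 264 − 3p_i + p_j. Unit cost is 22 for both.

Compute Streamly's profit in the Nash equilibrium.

Streamly's profit: π = (p_{Streamly} − 22)(264 − 3p_{Streamly} + p_{Vidio}).
∂π/∂p_{Streamly} = 330 − 6p_{Streamly} + p_{Vidio} = 0 ⇒ p_{Streamly} = 55 + (1/6)p_{Vidio}.
By symmetry p_{Vidio} = p_{Streamly}; substituting into the reaction function, (5/6)p_{Streamly} = 55 and p_{Streamly} = 66.
q_{Streamly} = 264 − 3·66 + 66 = 132.
Profit = (66 − 22)·132 = 5808.

5808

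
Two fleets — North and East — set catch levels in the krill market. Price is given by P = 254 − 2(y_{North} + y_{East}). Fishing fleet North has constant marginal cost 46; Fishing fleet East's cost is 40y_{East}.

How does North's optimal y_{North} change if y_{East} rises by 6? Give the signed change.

Fishing fleet North's profit: π = y_{North}(254 − 2(y_{North} + y_{East})) − 46y_{North}.
∂π/∂y_{North} = 208 − 4y_{North} − 2y_{East} = 0, so y_{North} = 52 − 0.5y_{East}.
The reaction-function slope is −0.5, so a 6-unit rise in y_{East} moves y_{North} by −0.5 × 6 = −3. North's best response falls — the actions are strategic substitutes.

-3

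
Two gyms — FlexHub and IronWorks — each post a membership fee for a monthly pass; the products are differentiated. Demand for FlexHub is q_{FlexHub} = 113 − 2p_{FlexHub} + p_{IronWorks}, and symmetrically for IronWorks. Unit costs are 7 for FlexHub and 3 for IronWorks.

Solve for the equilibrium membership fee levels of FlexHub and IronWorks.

FlexHub's profit: π = (p_{FlexHub} − 7)(113 − 2p_{FlexHub} + p_{IronWorks}).
∂π/∂p_{FlexHub} = 127 − 4p_{FlexHub} + p_{IronWorks} = 0 ⇒ p_{FlexHub} = 31.75 + 0.25p_{IronWorks}.
Similarly p_{IronWorks} = 29.75 + 0.25p_{FlexHub}.
Plugging p_{IronWorks} into FlexHub's best response: p_{FlexHub} = 31.75 + 0.25(29.75 + 0.25p_{FlexHub}) ⇒ 0.9375p_{FlexHub} = 39.1875, so p_{FlexHub} = 41.8.
Then p_{IronWorks} = 29.75 + 0.25·41.8 = 40.2.

41.8, 40.2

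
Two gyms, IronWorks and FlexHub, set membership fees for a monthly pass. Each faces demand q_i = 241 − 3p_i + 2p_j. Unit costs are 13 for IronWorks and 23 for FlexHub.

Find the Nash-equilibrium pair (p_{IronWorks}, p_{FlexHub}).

71.875, 75.625

IronWorks's profit: π = (p_{IronWorks} − 13)(241 − 3p_{IronWorks} + 2p_{FlexHub}).
∂π/∂p_{IronWorks} = 280 − 6p_{IronWorks} + 2p_{FlexHub} = 0 ⇒ p_{IronWorks} = 140/3 + (1/3)p_{FlexHub}.
Similarly p_{FlexHub} = 155/3 + (1/3)p_{IronWorks}.
Substituting the second reaction function into the first: p_{IronWorks} = 140/3 + (1/3)(155/3 + (1/3)p_{IronWorks}), which gives (8/9)p_{IronWorks} = 575/9 ⇒ p_{IronWorks} = 71.875.
Then p_{FlexHub} = 155/3 + (1/3)·71.875 = 75.625.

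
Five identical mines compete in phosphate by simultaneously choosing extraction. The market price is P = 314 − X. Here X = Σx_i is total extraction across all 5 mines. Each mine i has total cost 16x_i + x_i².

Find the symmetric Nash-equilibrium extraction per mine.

37.25

A representative mine's profit is π_i = x_i(314 − X) − 16x_i − x_i², with X = x_i + Σ_{j≠i} x_j.
First-order condition: 298 − 4x_i − Σ_{j≠i} x_j = 0.
Imposing symmetry (x_j = x for all j) turns Σ_{j≠i} x_j into 4x, so 298 = 8x and x = 37.25.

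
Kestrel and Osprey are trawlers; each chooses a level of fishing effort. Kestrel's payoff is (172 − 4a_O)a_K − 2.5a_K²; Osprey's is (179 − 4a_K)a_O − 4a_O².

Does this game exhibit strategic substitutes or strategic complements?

Expanding Kestrel's payoff: 172a_K − 4a_Oa_K − 2.5a_K².
∂π/∂a_K = 172 − 4a_O − 5a_K = 0, so a_K = 34.4 − 0.8a_O.
The best-response slope da_K/da_O = −0.8 < 0: the reaction function is downward-sloping, so the choices are strategic substitutes.

strategic substitutes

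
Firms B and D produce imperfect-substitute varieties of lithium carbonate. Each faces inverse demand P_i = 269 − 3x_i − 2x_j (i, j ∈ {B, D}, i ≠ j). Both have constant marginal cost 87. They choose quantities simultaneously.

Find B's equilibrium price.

Firm B's profit: π = x_B(269 − 3x_B − 2x_D) − 87x_B.
∂π/∂x_B = 182 − 6x_B − 2x_D = 0 ⇒ x_B = 91/3 − (1/3)x_D.
Setting x_B = x_D in the reaction function: x_B = 91/3 − (1/3)x_B, so x_B = (91/3) / (4/3) = 22.75.
P_B = 269 − 3·22.75 − 2·22.75 = 155.25.

155.25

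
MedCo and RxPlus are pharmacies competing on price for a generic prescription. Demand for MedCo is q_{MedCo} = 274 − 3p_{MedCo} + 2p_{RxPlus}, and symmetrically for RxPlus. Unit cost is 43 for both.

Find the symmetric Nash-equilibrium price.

MedCo's profit: π = (p_{MedCo} − 43)(274 − 3p_{MedCo} + 2p_{RxPlus}).
∂π/∂p_{MedCo} = 403 − 6p_{MedCo} + 2p_{RxPlus} = 0 ⇒ p_{MedCo} = 403/6 + (1/3)p_{RxPlus}.
Setting p_{MedCo} = p_{RxPlus} in the reaction function: p_{MedCo} = 403/6 + (1/3)p_{MedCo}, so p_{MedCo} = (403/6) / (2/3) = 100.75.

100.75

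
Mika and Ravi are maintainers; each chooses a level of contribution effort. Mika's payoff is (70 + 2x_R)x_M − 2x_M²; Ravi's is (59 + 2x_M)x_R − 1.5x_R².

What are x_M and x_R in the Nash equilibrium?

41, 47

Expanding Mika's payoff: 70x_M + 2x_Rx_M − 2x_M².
∂π/∂x_M = 70 + 2x_R − 4x_M = 0, so x_M = 17.5 + 0.5x_R.
Likewise for Ravi: x_R = 59/3 + (2/3)x_M.
Solving the two reaction functions simultaneously: (1 − (0.5)(2/3))x_M = 17.5 + 0.5·(59/3), so (2/3)x_M = 82/3 and x_M = 41.
Then x_R = 59/3 + (2/3)·41 = 47.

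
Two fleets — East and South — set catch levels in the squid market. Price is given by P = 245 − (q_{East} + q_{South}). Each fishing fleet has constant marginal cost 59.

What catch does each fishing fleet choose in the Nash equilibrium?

62

Fishing fleet East's profit: π = q_{East}(245 − (q_{East} + q_{South})) − 59q_{East}.
∂π/∂q_{East} = 186 − 2q_{East} − q_{South} = 0, so q_{East} = 93 − 0.5q_{South}.
By symmetry q_{South} = q_{East}; substituting into the reaction function, 1.5q_{East} = 93 and q_{East} = 62.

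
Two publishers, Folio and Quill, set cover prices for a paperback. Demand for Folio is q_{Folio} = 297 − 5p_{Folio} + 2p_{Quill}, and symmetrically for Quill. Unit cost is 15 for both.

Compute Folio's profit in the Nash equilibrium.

Folio's profit: π = (p_{Folio} − 15)(297 − 5p_{Folio} + 2p_{Quill}).
∂π/∂p_{Folio} = 372 − 10p_{Folio} + 2p_{Quill} = 0 ⇒ p_{Folio} = 37.2 + 0.2p_{Quill}.
By symmetry p_{Quill} = p_{Folio}; substituting into the reaction function, 0.8p_{Folio} = 37.2 and p_{Folio} = 46.5.
q_{Folio} = 297 − 5·46.5 + 2·46.5 = 157.5.
Profit = (46.5 − 15)·157.5 = 4961.25.

4961.25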